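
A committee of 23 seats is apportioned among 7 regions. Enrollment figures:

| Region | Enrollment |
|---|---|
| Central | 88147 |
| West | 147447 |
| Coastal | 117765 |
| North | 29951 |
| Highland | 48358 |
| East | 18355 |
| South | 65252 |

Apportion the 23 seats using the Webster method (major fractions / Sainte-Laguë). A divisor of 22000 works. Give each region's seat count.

Central: 4, West: 7, Coastal: 5, North: 1, Highland: 2, East: 1, South: 3

With modified divisor 22000: modified quotas Central 4.007, West 6.702, Coastal 5.353, North 1.361, Highland 2.198, East 0.834, South 2.966.
Rounding to the nearest integer: Central 4, West 7, Coastal 5, North 1, Highland 2, East 1, South 3 (total 23).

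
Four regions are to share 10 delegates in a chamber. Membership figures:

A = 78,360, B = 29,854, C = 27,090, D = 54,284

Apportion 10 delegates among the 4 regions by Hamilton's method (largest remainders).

A: 4; B: 2; C: 1; D: 3

Total 189588; standard divisor 189588/10 ≈ 18958.8.
Standard quotas: A 4.1332, B 1.5747, C 1.4289, D 2.8633.
Lower quotas: A 4, B 1, C 1, D 2 (sum 8, leaving 2 seats).
Remainders in descending order: D 0.8633, B 0.5747, C 0.4289, A 0.1332.
The surplus seats go to D, B.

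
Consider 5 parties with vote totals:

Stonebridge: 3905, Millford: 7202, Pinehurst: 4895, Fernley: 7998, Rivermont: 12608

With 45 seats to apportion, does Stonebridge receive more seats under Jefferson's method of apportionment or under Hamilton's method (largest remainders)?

Hamilton

Jefferson: Stonebridge 4, Millford 9, Pinehurst 6, Fernley 10, Rivermont 16.
Hamilton: Stonebridge 5, Millford 9, Pinehurst 6, Fernley 10, Rivermont 15.
Stonebridge gets 4 under Jefferson and 5 under Hamilton.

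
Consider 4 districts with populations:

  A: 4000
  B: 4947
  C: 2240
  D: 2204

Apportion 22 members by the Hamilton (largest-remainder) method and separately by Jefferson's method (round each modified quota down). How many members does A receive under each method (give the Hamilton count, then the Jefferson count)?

Hamilton: A 6, B 8, C 4, D 4.
Jefferson: A 7, B 8, C 4, D 3.
A gets 6 under Hamilton and 7 under Jefferson.

6 and 7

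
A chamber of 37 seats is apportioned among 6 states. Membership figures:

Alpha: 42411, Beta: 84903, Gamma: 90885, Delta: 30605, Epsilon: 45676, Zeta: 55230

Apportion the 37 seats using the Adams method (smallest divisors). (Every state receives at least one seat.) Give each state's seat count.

Standard divisor 349710/37 ≈ 9451.622; standard quotas: Alpha 4.487, Beta 8.983, Gamma 9.616, Delta 3.238, Epsilon 4.833, Zeta 5.843.
Rounding up gives 5, 9, 10, 4, 5, 6 = 39 seats, so the divisor must be adjusted.
With modified divisor 10400: modified quotas Alpha 4.078, Beta 8.164, Gamma 8.739, Delta 2.943, Epsilon 4.392, Zeta 5.311.
Rounding up: Alpha 5, Beta 9, Gamma 9, Delta 3, Epsilon 5, Zeta 6 (total 37).

Alpha 5, Beta 9, Gamma 9, Delta 3, Epsilon 5, Zeta 6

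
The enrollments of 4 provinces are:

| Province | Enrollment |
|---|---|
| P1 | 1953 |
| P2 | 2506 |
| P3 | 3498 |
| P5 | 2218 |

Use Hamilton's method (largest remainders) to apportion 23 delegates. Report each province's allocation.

P1: 4; P2: 6; P3: 8; P5: 5

Standard divisor: 10175 ÷ 23 ≈ 442.391.
Standard quotas: P1 4.415, P2 5.665, P3 7.907, P5 5.014.
Lower quotas: P1 4, P2 5, P3 7, P5 5 (sum 21, leaving 2 seats).
Remainders in descending order: P3 0.907, P2 0.665, P1 0.415, P5 0.014.
The surplus seats go to P3, P2.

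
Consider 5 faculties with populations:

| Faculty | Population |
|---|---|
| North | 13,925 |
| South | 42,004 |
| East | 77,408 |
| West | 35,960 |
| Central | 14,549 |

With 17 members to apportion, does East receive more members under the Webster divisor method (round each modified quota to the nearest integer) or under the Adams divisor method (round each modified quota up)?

Webster

Webster: North 1, South 4, East 8, West 3, Central 1.
Adams: North 2, South 4, East 6, West 3, Central 2.
East gets 8 under Webster and 6 under Adams.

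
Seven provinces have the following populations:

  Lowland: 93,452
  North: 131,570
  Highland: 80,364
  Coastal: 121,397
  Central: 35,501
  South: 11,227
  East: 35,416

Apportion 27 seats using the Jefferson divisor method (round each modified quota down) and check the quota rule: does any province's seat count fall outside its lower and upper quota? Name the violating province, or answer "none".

Standard quotas: Lowland 4.958, North 6.980, Highland 4.264, Coastal 6.440, Central 1.883, South 0.596, East 1.879.
Jefferson allocation: Lowland 5, North 7, Highland 4, Coastal 7, Central 2, South 0, East 2.
Every allocation lies between the lower and upper quota.

none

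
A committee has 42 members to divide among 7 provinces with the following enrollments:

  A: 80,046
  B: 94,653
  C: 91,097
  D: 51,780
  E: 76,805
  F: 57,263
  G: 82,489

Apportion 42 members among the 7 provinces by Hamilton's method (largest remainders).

A 6; B 7; C 7; D 4; E 6; F 5; G 7

The standard divisor is 534133/42 ≈ 12717.452.
Standard quotas: A 6.2942, B 7.4428, C 7.1631, D 4.0716, E 6.0393, F 4.5027, G 6.4863.
Lower quotas: A 6, B 7, C 7, D 4, E 6, F 4, G 6 (sum 40, leaving 2 seats).
Remainders in descending order: F 0.5027, G 0.4863, B 0.4428, A 0.2942, C 0.1631, D 0.0716, E 0.0393.
The surplus seats go to F, G.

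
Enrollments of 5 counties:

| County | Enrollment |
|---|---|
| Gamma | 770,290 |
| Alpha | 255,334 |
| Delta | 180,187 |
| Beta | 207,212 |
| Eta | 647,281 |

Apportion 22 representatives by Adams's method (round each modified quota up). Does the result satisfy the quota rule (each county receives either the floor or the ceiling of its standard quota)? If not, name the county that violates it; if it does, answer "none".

Standard quotas: Gamma 8.225, Alpha 2.726, Delta 1.924, Beta 2.213, Eta 6.912.
Adams allocation: Gamma 8, Alpha 3, Delta 2, Beta 2, Eta 7.
Every allocation lies between the lower and upper quota.

none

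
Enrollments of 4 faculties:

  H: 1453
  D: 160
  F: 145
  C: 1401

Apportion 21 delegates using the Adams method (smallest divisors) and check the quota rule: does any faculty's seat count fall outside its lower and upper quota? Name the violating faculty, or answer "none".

none

Standard quotas: H 9.659, D 1.064, F 0.964, C 9.313.
Adams allocation: H 10, D 1, F 1, C 9.
Every allocation lies between the lower and upper quota.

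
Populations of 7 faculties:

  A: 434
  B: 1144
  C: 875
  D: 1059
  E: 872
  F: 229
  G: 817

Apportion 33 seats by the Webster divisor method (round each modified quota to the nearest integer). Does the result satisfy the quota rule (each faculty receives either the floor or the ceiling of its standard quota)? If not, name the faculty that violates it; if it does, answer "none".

none

Standard quotas: A 2.638, B 6.952, C 5.318, D 6.436, E 5.299, F 1.392, G 4.965.
Webster allocation: A 3, B 7, C 5, D 7, E 5, F 1, G 5.
Every allocation lies between the lower and upper quota.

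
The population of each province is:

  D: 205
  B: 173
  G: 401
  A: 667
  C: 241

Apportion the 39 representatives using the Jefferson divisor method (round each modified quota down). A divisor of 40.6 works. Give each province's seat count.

With modified divisor 40.6: modified quotas D 5.049, B 4.261, G 9.877, A 16.429, C 5.936.
Rounding down: D 5, B 4, G 9, A 16, C 5 (total 39).

D 5, B 4, G 9, A 16, C 5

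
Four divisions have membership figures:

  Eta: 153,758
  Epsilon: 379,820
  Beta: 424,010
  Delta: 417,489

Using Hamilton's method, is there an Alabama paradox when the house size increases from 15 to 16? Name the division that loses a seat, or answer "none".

none

At 15 seats: Eta 2, Epsilon 4, Beta 5, Delta 4.
At 16 seats: Eta 2, Epsilon 4, Beta 5, Delta 5.
No division's allocation decreased.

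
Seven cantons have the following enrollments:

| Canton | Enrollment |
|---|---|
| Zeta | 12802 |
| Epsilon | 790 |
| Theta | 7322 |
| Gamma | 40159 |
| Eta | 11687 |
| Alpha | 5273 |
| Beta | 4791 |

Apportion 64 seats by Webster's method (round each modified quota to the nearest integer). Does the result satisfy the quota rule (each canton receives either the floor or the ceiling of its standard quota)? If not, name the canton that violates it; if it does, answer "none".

Gamma

Standard quotas: Zeta 9.892, Epsilon 0.610, Theta 5.658, Gamma 31.032, Eta 9.031, Alpha 4.075, Beta 3.702.
Webster allocation: Zeta 10, Epsilon 1, Theta 6, Gamma 30, Eta 9, Alpha 4, Beta 4.
Gamma has quota 31.032 (lower 31, upper 32) but receives 30 — outside the quota interval.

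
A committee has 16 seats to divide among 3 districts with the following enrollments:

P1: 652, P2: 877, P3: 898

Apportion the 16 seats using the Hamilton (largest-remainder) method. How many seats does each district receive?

P1 4, P2 6, P3 6

The standard divisor is 2427/16 ≈ 151.688.
Standard quotas: P1 4.298, P2 5.782, P3 5.920.
Lower quotas: P1 4, P2 5, P3 5 (sum 14, leaving 2 seats).
Remainders in descending order: P3 0.920, P2 0.782, P1 0.298.
Largest remainders: P3, P2 receive the extra seats.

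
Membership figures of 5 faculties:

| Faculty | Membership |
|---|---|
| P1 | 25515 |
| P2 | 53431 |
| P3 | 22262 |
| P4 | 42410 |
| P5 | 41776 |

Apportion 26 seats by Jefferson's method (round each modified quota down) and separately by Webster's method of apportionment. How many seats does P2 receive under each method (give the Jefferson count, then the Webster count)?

Jefferson: P1 3, P2 8, P3 3, P4 6, P5 6.
Webster: P1 4, P2 7, P3 3, P4 6, P5 6.
P2 gets 8 under Jefferson and 7 under Webster.

8 and 7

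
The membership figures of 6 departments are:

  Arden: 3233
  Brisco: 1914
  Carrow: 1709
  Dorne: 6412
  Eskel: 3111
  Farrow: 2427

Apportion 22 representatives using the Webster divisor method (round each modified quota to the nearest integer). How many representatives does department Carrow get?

2

Standard divisor 18806/22 ≈ 854.818; standard quotas: Arden 3.782, Brisco 2.239, Carrow 1.999, Dorne 7.501, Eskel 3.639, Farrow 2.839.
Rounding to the nearest integer gives 4, 2, 2, 8, 4, 3 = 23 seats, so the divisor must be adjusted.
With modified divisor 870: modified quotas Arden 3.716, Brisco 2.200, Carrow 1.964, Dorne 7.370, Eskel 3.576, Farrow 2.790.
Rounding to the nearest integer: Arden 4, Brisco 2, Carrow 2, Dorne 7, Eskel 4, Farrow 3 (total 22).
Carrow receives 2.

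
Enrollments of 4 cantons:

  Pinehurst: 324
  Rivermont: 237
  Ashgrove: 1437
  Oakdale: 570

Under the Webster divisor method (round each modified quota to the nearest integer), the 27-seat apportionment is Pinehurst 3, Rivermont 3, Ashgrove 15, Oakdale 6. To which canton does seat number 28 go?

Ashgrove

Priority for the next seat is population ÷ (current seats + 0.5).
Priorities: Pinehurst 92.571, Rivermont 67.714, Ashgrove 92.710, Oakdale 87.692.
Highest priority: Ashgrove.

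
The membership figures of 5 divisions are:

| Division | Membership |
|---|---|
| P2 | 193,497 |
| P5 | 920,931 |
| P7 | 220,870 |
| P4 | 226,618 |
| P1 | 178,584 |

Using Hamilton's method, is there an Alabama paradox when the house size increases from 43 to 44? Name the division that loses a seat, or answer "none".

none

At 43 seats: P2 5, P5 23, P7 5, P4 6, P1 4.
At 44 seats: P2 5, P5 23, P7 6, P4 6, P1 4.
No division's allocation decreased.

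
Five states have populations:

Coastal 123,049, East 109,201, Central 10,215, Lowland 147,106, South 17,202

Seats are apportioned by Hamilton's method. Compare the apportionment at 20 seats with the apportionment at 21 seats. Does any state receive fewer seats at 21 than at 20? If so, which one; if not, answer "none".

At 20 seats: Coastal 6, East 5, Central 1, Lowland 7, South 1.
At 21 seats: Coastal 6, East 6, Central 0, Lowland 8, South 1.
Central drops from 1 to 0.

Central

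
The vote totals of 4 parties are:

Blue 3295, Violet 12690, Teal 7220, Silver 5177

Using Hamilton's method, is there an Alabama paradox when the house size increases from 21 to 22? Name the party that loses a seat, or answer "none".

Blue

At 21 seats: Blue 3, Violet 9, Teal 5, Silver 4.
At 22 seats: Blue 2, Violet 10, Teal 6, Silver 4.
Blue drops from 3 to 2.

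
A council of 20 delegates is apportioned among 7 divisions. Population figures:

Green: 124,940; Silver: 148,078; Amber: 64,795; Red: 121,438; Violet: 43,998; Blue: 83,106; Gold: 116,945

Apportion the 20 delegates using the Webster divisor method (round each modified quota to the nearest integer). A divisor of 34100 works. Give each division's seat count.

With modified divisor 34100: modified quotas Green 3.664, Silver 4.342, Amber 1.900, Red 3.561, Violet 1.290, Blue 2.437, Gold 3.429.
Rounding to the nearest integer: Green 4, Silver 4, Amber 2, Red 4, Violet 1, Blue 2, Gold 3 (total 20).

Green 4, Silver 4, Amber 2, Red 4, Violet 1, Blue 2, Gold 3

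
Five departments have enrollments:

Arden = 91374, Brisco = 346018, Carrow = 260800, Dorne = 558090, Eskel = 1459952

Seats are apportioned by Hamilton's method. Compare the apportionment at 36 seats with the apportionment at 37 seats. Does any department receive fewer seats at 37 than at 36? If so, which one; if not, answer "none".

Carrow

At 36 seats: Arden 1, Brisco 5, Carrow 4, Dorne 7, Eskel 19.
At 37 seats: Arden 1, Brisco 5, Carrow 3, Dorne 8, Eskel 20.
Carrow drops from 4 to 3.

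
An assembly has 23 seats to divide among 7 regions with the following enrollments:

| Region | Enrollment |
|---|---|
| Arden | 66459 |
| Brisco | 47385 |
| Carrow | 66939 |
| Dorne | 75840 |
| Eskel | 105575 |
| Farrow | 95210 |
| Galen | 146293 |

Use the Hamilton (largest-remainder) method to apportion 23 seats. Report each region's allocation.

Standard divisor: 603701 ÷ 23 ≈ 26247.87.
Standard quotas: Arden 2.5320, Brisco 1.8053, Carrow 2.5503, Dorne 2.8894, Eskel 4.0222, Farrow 3.6273, Galen 5.5735.
Lower quotas: Arden 2, Brisco 1, Carrow 2, Dorne 2, Eskel 4, Farrow 3, Galen 5 (sum 19, leaving 4 seats).
Remainders in descending order: Dorne 0.8894, Brisco 0.8053, Farrow 0.6273, Galen 0.5735, Carrow 0.5503, Arden 0.5320, Eskel 0.0222.
The surplus seats go to Dorne, Brisco, Farrow, Galen.

Arden: 2, Brisco: 2, Carrow: 2, Dorne: 3, Eskel: 4, Farrow: 4, Galen: 6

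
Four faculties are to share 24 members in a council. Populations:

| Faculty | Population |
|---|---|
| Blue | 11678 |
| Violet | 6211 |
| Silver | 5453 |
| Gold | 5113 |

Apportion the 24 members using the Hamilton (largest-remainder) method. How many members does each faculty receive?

Blue=10, Violet=5, Silver=5, Gold=4

The standard divisor is 28455/24 ≈ 1185.625.
Standard quotas: Blue 9.8497, Violet 5.2386, Silver 4.5993, Gold 4.3125.
Lower quotas: Blue 9, Violet 5, Silver 4, Gold 4 (sum 22, leaving 2 seats).
Remainders in descending order: Blue 0.8497, Silver 0.5993, Gold 0.3125, Violet 0.2386.
The surplus seats go to Blue, Silver.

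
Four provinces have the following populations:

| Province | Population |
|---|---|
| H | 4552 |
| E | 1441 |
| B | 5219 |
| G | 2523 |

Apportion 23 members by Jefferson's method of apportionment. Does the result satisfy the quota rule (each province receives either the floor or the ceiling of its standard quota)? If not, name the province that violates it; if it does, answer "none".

none

Standard quotas: H 7.623, E 2.413, B 8.739, G 4.225.
Jefferson allocation: H 8, E 2, B 9, G 4.
Every allocation lies between the lower and upper quota.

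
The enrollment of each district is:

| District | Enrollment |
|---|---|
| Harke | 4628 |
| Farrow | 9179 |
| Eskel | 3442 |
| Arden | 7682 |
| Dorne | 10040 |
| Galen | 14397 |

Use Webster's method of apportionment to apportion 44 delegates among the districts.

Harke 4; Farrow 8; Eskel 3; Arden 7; Dorne 9; Galen 13

Standard divisor 49368/44 ≈ 1122; standard quotas: Harke 4.125, Farrow 8.181, Eskel 3.068, Arden 6.847, Dorne 8.948, Galen 12.832.
Rounding to the nearest integer gives Harke 4, Farrow 8, Eskel 3, Arden 7, Dorne 9, Galen 13 — total 44, matching the house size, so no adjustment is needed.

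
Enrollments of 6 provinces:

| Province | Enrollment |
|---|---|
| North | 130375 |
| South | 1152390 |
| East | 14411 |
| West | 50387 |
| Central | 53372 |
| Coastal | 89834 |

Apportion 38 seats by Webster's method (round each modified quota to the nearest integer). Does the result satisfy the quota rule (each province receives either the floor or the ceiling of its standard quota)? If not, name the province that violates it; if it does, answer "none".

Standard quotas: North 3.323, South 29.375, East 0.367, West 1.284, Central 1.360, Coastal 2.290.
Webster allocation: North 3, South 31, East 0, West 1, Central 1, Coastal 2.
South has quota 29.375 (lower 29, upper 30) but receives 31 — outside the quota interval.

South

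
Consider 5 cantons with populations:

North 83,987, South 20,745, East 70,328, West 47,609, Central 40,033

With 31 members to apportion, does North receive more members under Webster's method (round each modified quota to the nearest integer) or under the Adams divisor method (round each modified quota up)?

Webster: North 10, South 2, East 8, West 6, Central 5.
Adams: North 9, South 3, East 8, West 6, Central 5.
North gets 10 under Webster and 9 under Adams.

Webster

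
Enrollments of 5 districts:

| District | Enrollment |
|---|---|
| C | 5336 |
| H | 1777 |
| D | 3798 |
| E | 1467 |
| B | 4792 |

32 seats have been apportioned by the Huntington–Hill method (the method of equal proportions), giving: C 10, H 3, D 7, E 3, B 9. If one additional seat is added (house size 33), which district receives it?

Priority for the next seat is population ÷ (√(s·(s+1))).
Priorities: C 508.768, H 512.976, D 507.529, E 423.486, B 505.121.
Highest priority: H.

H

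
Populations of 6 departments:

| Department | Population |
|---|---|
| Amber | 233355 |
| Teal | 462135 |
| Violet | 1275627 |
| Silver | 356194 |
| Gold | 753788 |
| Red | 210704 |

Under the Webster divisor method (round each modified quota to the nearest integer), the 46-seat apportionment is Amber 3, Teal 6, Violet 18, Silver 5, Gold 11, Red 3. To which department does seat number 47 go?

Teal

Priority for the next seat is population ÷ (current seats + 0.5).
Priorities: Amber 66672.857, Teal 71097.692, Violet 68952.811, Silver 64762.545, Gold 65546.783, Red 60201.143.
Highest priority: Teal.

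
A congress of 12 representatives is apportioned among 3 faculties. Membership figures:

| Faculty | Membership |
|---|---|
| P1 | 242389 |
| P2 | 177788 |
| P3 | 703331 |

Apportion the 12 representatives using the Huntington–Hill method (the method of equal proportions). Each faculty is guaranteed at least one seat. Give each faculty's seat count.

P1 3, P2 2, P3 7

With divisor 96471: modified quotas P1 2.513, P2 1.843, P3 7.291.
Geometric-mean thresholds: P1 √(2·3)=2.449, P2 √(1·2)=1.414, P3 √(7·8)=7.483.
Each quota rounded against its threshold gives P1 3, P2 2, P3 7 (total 12).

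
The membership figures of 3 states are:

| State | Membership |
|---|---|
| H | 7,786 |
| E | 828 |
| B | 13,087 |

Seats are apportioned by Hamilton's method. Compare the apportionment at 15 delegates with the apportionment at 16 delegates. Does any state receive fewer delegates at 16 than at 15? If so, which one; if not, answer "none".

At 15 seats: H 5, E 1, B 9.
At 16 seats: H 6, E 0, B 10.
E drops from 1 to 0.

E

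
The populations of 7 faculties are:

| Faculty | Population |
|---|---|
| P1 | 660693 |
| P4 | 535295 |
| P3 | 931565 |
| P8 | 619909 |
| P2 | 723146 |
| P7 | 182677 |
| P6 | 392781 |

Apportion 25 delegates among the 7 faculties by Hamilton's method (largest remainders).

Total 4046066; standard divisor 4046066/25 ≈ 161842.64.
Standard quotas: P1 4.0823, P4 3.3075, P3 5.7560, P8 3.8303, P2 4.4682, P7 1.1287, P6 2.4269.
Lower quotas: P1 4, P4 3, P3 5, P8 3, P2 4, P7 1, P6 2 (sum 22, leaving 3 seats).
Remainders in descending order: P8 0.8303, P3 0.7560, P2 0.4682, P6 0.4269, P4 0.3075, P7 0.1287, P1 0.0823.
The surplus seats go to P8, P3, P2.

P1: 4, P4: 3, P3: 6, P8: 4, P2: 5, P7: 1, P6: 2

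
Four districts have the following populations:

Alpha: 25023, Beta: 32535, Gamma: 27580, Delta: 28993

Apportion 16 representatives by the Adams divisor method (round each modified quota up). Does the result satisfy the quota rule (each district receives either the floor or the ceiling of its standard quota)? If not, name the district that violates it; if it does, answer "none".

Standard quotas: Alpha 3.508, Beta 4.561, Gamma 3.866, Delta 4.065.
Adams allocation: Alpha 4, Beta 4, Gamma 4, Delta 4.
Every allocation lies between the lower and upper quota.

none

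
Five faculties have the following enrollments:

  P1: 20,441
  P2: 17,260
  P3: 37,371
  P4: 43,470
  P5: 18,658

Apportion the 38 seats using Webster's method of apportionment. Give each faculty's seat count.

Standard divisor 137200/38 ≈ 3610.526; standard quotas: P1 5.662, P2 4.780, P3 10.351, P4 12.040, P5 5.168.
Rounding to the nearest integer gives P1 6, P2 5, P3 10, P4 12, P5 5 — total 38, matching the house size, so no adjustment is needed.

P1 6, P2 5, P3 10, P4 12, P5 5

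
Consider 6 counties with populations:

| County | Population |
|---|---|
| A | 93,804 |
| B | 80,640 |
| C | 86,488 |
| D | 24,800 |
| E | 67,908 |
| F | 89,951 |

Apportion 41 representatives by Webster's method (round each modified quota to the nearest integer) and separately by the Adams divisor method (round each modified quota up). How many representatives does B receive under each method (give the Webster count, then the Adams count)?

8 and 7

Webster: A 9, B 8, C 8, D 2, E 6, F 8.
Adams: A 9, B 7, C 8, D 3, E 6, F 8.
B gets 8 under Webster and 7 under Adams.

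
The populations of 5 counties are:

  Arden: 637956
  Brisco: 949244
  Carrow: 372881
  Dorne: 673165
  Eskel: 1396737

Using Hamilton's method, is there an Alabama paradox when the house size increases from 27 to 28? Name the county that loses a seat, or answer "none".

At 27 seats: Arden 4, Brisco 6, Carrow 3, Dorne 5, Eskel 9.
At 28 seats: Arden 4, Brisco 7, Carrow 2, Dorne 5, Eskel 10.
Carrow drops from 3 to 2.

Carrow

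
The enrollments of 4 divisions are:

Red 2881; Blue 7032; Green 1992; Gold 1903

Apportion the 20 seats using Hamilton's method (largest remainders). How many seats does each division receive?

The standard divisor is 13808/20 ≈ 690.4.
Standard quotas: Red 4.1729, Blue 10.1854, Green 2.8853, Gold 2.7564.
Lower quotas: Red 4, Blue 10, Green 2, Gold 2 (sum 18, leaving 2 seats).
Remainders in descending order: Green 0.8853, Gold 0.7564, Blue 0.1854, Red 0.1729.
The surplus seats go to Green, Gold.

Red 4, Blue 10, Green 3, Gold 3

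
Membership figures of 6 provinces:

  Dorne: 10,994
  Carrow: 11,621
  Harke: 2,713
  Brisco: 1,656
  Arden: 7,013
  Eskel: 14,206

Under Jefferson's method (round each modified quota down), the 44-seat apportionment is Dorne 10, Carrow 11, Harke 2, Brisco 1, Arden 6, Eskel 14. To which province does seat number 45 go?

Priority for the next seat is population ÷ (current seats + 1).
Priorities: Dorne 999.455, Carrow 968.417, Harke 904.333, Brisco 828.000, Arden 1001.857, Eskel 947.067.
Highest priority: Arden.

Arden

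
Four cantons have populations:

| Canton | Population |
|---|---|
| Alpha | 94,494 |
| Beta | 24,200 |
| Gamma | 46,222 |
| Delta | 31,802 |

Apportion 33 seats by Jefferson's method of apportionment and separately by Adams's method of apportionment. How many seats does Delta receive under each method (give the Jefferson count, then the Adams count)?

Jefferson: Alpha 16, Beta 4, Gamma 8, Delta 5.
Adams: Alpha 15, Beta 4, Gamma 8, Delta 6.
Delta gets 5 under Jefferson and 6 under Adams.

5 and 6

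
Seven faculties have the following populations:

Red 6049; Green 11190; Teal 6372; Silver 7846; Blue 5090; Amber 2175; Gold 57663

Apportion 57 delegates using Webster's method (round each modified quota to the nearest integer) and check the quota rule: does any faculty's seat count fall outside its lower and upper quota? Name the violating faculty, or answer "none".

Gold

Standard quotas: Red 3.577, Green 6.618, Teal 3.768, Silver 4.640, Blue 3.010, Amber 1.286, Gold 34.101.
Webster allocation: Red 4, Green 7, Teal 4, Silver 5, Blue 3, Amber 1, Gold 33.
Gold has quota 34.101 (lower 34, upper 35) but receives 33 — outside the quota interval.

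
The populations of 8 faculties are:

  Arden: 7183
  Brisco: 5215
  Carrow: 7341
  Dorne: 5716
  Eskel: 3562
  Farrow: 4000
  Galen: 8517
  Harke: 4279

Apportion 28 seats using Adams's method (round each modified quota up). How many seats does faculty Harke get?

Standard divisor 45813/28 ≈ 1636.179; standard quotas: Arden 4.390, Brisco 3.187, Carrow 4.487, Dorne 3.494, Eskel 2.177, Farrow 2.445, Galen 5.205, Harke 2.615.
Rounding up gives 5, 4, 5, 4, 3, 3, 6, 3 = 33 seats, so the divisor must be adjusted.
With modified divisor 1870: modified quotas Arden 3.841, Brisco 2.789, Carrow 3.926, Dorne 3.057, Eskel 1.905, Farrow 2.139, Galen 4.555, Harke 2.288.
Rounding up: Arden 4, Brisco 3, Carrow 4, Dorne 4, Eskel 2, Farrow 3, Galen 5, Harke 3 (total 28).
Harke receives 3.

3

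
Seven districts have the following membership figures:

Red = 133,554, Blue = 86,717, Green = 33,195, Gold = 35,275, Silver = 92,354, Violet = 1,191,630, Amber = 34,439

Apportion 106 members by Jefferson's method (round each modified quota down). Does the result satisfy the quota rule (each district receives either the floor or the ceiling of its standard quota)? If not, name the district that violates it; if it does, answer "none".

Standard quotas: Red 8.809, Blue 5.719, Green 2.189, Gold 2.327, Silver 6.091, Violet 78.594, Amber 2.271.
Jefferson allocation: Red 9, Blue 5, Green 2, Gold 2, Silver 6, Violet 80, Amber 2.
Violet has quota 78.594 (lower 78, upper 79) but receives 80 — outside the quota interval.

Violet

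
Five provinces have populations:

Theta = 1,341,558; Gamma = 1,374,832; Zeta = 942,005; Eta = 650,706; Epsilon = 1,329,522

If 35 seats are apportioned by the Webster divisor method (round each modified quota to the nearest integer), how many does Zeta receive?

Standard divisor 5638623/35 ≈ 161103.514; standard quotas: Theta 8.327, Gamma 8.534, Zeta 5.847, Eta 4.039, Epsilon 8.253.
Rounding to the nearest integer gives Theta 8, Gamma 9, Zeta 6, Eta 4, Epsilon 8 — total 35, matching the house size, so no adjustment is needed.
Zeta receives 6.

6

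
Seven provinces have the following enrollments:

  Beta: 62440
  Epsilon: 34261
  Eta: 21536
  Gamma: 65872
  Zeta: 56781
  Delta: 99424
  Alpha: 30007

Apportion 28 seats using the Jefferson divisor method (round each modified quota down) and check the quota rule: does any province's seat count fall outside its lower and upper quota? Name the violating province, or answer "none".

Standard quotas: Beta 4.721, Epsilon 2.590, Eta 1.628, Gamma 4.981, Zeta 4.293, Delta 7.517, Alpha 2.269.
Jefferson allocation: Beta 5, Epsilon 3, Eta 1, Gamma 5, Zeta 4, Delta 8, Alpha 2.
Every allocation lies between the lower and upper quota.

none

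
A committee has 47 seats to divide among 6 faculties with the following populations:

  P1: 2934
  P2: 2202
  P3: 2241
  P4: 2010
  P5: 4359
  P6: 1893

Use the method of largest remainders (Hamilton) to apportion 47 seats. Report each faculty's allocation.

P1=9; P2=6; P3=7; P4=6; P5=13; P6=6

Standard divisor: 15639 ÷ 47 ≈ 332.745.
Standard quotas: P1 8.818, P2 6.618, P3 6.735, P4 6.041, P5 13.100, P6 5.689.
Lower quotas: P1 8, P2 6, P3 6, P4 6, P5 13, P6 5 (sum 44, leaving 3 seats).
Remainders in descending order: P1 0.818, P3 0.735, P6 0.689, P2 0.618, P5 0.100, P4 0.041.
Largest remainders: P1, P3, P6 receive the extra seats.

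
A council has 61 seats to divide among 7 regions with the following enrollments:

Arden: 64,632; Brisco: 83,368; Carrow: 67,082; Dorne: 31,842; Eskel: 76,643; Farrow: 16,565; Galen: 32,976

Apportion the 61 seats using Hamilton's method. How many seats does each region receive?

Arden 11; Brisco 14; Carrow 11; Dorne 5; Eskel 12; Farrow 3; Galen 5

Total 373108; standard divisor 373108/61 ≈ 6116.525.
Standard quotas: Arden 10.5668, Brisco 13.6300, Carrow 10.9673, Dorne 5.2059, Eskel 12.5305, Farrow 2.7082, Galen 5.3913.
Lower quotas: Arden 10, Brisco 13, Carrow 10, Dorne 5, Eskel 12, Farrow 2, Galen 5 (sum 57, leaving 4 seats).
Remainders in descending order: Carrow 0.9673, Farrow 0.7082, Brisco 0.6300, Arden 0.5668, Eskel 0.5305, Galen 0.3913, Dorne 0.2059.
The surplus seats go to Carrow, Farrow, Brisco, Arden.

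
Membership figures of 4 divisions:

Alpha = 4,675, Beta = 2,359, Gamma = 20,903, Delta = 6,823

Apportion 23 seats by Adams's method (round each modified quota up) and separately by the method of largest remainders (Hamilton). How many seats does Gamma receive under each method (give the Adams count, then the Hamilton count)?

Adams: Alpha 3, Beta 2, Gamma 13, Delta 5.
Hamilton: Alpha 3, Beta 2, Gamma 14, Delta 4.
Gamma gets 13 under Adams and 14 under Hamilton.

13 and 14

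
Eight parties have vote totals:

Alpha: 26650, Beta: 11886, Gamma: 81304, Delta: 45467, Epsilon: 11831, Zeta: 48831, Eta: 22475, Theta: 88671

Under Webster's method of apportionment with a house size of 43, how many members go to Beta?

2

Standard divisor 337115/43 ≈ 7839.884; standard quotas: Alpha 3.399, Beta 1.516, Gamma 10.371, Delta 5.799, Epsilon 1.509, Zeta 6.229, Eta 2.867, Theta 11.310.
Rounding to the nearest integer gives Alpha 3, Beta 2, Gamma 10, Delta 6, Epsilon 2, Zeta 6, Eta 3, Theta 11 — total 43, matching the house size, so no adjustment is needed.
Beta receives 2.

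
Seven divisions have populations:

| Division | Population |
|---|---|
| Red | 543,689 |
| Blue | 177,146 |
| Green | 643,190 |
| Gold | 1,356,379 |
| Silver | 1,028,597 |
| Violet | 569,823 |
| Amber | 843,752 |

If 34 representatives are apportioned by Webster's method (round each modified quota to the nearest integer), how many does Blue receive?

Standard divisor 5162576/34 ≈ 151840.471; standard quotas: Red 3.581, Blue 1.167, Green 4.236, Gold 8.933, Silver 6.774, Violet 3.753, Amber 5.557.
Rounding to the nearest integer gives 4, 1, 4, 9, 7, 4, 6 = 35 seats, so the divisor must be adjusted.
With modified divisor 154400: modified quotas Red 3.521, Blue 1.147, Green 4.166, Gold 8.785, Silver 6.662, Violet 3.691, Amber 5.465.
Rounding to the nearest integer: Red 4, Blue 1, Green 4, Gold 9, Silver 7, Violet 4, Amber 5 (total 34).
Blue receives 1.

1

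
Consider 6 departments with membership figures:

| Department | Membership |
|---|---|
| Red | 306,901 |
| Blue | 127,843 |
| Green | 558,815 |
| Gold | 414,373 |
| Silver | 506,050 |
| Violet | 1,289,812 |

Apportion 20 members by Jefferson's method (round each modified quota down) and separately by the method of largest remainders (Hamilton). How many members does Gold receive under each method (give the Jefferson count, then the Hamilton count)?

2 and 3

Jefferson: Red 2, Blue 0, Green 4, Gold 2, Silver 3, Violet 9.
Hamilton: Red 2, Blue 1, Green 3, Gold 3, Silver 3, Violet 8.
Gold gets 2 under Jefferson and 3 under Hamilton.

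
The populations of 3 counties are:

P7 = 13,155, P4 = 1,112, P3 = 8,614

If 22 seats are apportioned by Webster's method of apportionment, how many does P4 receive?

1

Standard divisor 22881/22 ≈ 1040.045; standard quotas: P7 12.648, P4 1.069, P3 8.282.
Rounding to the nearest integer gives P7 13, P4 1, P3 8 — total 22, matching the house size, so no adjustment is needed.
P4 receives 1.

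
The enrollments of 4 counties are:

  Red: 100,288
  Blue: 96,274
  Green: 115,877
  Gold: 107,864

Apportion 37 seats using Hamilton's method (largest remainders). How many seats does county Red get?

9

Total 420303; standard divisor 420303/37 ≈ 11359.541.
Standard quotas: Red 8.8285, Blue 8.4752, Green 10.2009, Gold 9.4955.
Lower quotas: Red 8, Blue 8, Green 10, Gold 9 (sum 35, leaving 2 seats).
Remainders in descending order: Red 0.8285, Gold 0.4955, Blue 0.4752, Green 0.2009.
The surplus seats go to Red, Gold.
Red receives 9.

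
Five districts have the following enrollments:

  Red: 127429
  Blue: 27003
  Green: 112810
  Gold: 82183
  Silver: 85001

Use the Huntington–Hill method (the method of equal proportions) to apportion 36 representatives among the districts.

Red 11; Blue 2; Green 9; Gold 7; Silver 7

With divisor 12021: modified quotas Red 10.601, Blue 2.246, Green 9.384, Gold 6.837, Silver 7.071.
Geometric-mean thresholds: Red √(10·11)=10.488, Blue √(2·3)=2.449, Green √(9·10)=9.487, Gold √(6·7)=6.481, Silver √(7·8)=7.483.
Each quota rounded against its threshold gives Red 11, Blue 2, Green 9, Gold 7, Silver 7 (total 36).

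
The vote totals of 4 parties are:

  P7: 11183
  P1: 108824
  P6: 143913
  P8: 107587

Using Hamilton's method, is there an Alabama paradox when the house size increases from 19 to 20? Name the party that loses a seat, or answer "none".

At 19 seats: P7 1, P1 6, P6 7, P8 5.
At 20 seats: P7 0, P1 6, P6 8, P8 6.
P7 drops from 1 to 0.

P7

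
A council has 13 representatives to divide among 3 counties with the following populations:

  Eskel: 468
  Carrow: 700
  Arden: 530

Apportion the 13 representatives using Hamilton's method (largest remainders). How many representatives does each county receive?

Eskel 4, Carrow 5, Arden 4

The standard divisor is 1698/13 ≈ 130.615.
Standard quotas: Eskel 3.583, Carrow 5.359, Arden 4.058.
Lower quotas: Eskel 3, Carrow 5, Arden 4 (sum 12, leaving 1 seat).
Remainders in descending order: Eskel 0.583, Carrow 0.359, Arden 0.058.
The surplus seat goes to Eskel.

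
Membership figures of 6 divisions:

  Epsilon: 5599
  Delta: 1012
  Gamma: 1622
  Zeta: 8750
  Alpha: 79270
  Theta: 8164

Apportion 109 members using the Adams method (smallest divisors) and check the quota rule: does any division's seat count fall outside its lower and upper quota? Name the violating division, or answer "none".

Standard quotas: Epsilon 5.845, Delta 1.056, Gamma 1.693, Zeta 9.134, Alpha 82.749, Theta 8.522.
Adams allocation: Epsilon 6, Delta 2, Gamma 2, Zeta 9, Alpha 81, Theta 9.
Alpha has quota 82.749 (lower 82, upper 83) but receives 81 — outside the quota interval.

Alpha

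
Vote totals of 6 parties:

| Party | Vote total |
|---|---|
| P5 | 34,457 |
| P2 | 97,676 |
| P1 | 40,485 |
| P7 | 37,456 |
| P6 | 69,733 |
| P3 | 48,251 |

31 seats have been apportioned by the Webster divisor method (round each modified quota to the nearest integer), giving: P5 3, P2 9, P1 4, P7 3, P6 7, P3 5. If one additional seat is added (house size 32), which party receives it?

P7

Priority for the next seat is population ÷ (current seats + 0.5).
Priorities: P5 9844.857, P2 10281.684, P1 8996.667, P7 10701.714, P6 9297.733, P3 8772.909.
Highest priority: P7.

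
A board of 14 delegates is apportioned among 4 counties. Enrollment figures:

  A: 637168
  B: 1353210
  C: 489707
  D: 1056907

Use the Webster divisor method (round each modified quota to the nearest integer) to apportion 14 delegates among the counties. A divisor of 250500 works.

With modified divisor 250500: modified quotas A 2.544, B 5.402, C 1.955, D 4.219.
Rounding to the nearest integer: A 3, B 5, C 2, D 4 (total 14).

A: 3, B: 5, C: 2, D: 4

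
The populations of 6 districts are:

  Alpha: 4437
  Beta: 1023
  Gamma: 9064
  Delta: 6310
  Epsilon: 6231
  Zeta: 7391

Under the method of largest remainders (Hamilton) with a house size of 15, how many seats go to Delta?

The standard divisor is 34456/15 ≈ 2297.067.
Standard quotas: Alpha 1.9316, Beta 0.4454, Gamma 3.9459, Delta 2.7470, Epsilon 2.7126, Zeta 3.2176.
Lower quotas: Alpha 1, Beta 0, Gamma 3, Delta 2, Epsilon 2, Zeta 3 (sum 11, leaving 4 seats).
Remainders in descending order: Gamma 0.9459, Alpha 0.9316, Delta 0.7470, Epsilon 0.7126, Beta 0.4454, Zeta 0.2176.
The surplus seats go to Gamma, Alpha, Delta, Epsilon.
Delta receives 3.

3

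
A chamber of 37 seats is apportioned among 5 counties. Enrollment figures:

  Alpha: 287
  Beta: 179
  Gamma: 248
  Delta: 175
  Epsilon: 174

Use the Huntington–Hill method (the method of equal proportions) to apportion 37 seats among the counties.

With divisor 28: modified quotas Alpha 10.250, Beta 6.393, Gamma 8.857, Delta 6.250, Epsilon 6.214.
Geometric-mean thresholds: Alpha √(10·11)=10.488, Beta √(6·7)=6.481, Gamma √(8·9)=8.485, Delta √(6·7)=6.481, Epsilon √(6·7)=6.481.
Each quota rounded against its threshold gives Alpha 10, Beta 6, Gamma 9, Delta 6, Epsilon 6 (total 37).

Alpha: 10, Beta: 6, Gamma: 9, Delta: 6, Epsilon: 6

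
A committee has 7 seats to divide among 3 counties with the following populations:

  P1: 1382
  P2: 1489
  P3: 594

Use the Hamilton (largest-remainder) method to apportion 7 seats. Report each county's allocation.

P1 3; P2 3; P3 1

Total 3465; standard divisor 3465/7 = 495.
Standard quotas: P1 2.792, P2 3.008, P3 1.200.
Lower quotas: P1 2, P2 3, P3 1 (sum 6, leaving 1 seat).
Remainders in descending order: P1 0.792, P3 0.200, P2 0.008.
Largest remainder: P1 receives the extra seat.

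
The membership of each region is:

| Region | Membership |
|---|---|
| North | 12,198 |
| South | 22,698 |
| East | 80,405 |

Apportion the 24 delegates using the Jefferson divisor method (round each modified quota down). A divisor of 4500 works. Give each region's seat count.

With modified divisor 4500: modified quotas North 2.711, South 5.044, East 17.868.
Rounding down: North 2, South 5, East 17 (total 24).

North: 2, South: 5, East: 17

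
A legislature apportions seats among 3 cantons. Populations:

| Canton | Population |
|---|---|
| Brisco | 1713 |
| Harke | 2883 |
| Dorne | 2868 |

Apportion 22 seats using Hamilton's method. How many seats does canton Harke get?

9

Total 7464; standard divisor 7464/22 ≈ 339.273.
Standard quotas: Brisco 5.049, Harke 8.498, Dorne 8.453.
Lower quotas: Brisco 5, Harke 8, Dorne 8 (sum 21, leaving 1 seat).
Remainders in descending order: Harke 0.498, Dorne 0.453, Brisco 0.049.
Largest remainder: Harke receives the extra seat.
Harke receives 9.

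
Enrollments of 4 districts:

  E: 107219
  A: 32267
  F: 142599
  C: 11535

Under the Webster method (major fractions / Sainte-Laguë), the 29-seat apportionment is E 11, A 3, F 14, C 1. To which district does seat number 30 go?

Priority for the next seat is population ÷ (current seats + 0.5).
Priorities: E 9323.391, A 9219.143, F 9834.414, C 7690.000.
Highest priority: F.

F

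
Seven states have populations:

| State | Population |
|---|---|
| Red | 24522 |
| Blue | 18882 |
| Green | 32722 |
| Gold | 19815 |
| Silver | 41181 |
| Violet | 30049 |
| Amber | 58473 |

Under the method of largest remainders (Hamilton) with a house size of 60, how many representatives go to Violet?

8

Standard divisor: 225644 ÷ 60 ≈ 3760.733.
Standard quotas: Red 6.5205, Blue 5.0208, Green 8.7010, Gold 5.2689, Silver 10.9503, Violet 7.9902, Amber 15.5483.
Lower quotas: Red 6, Blue 5, Green 8, Gold 5, Silver 10, Violet 7, Amber 15 (sum 56, leaving 4 seats).
Remainders in descending order: Violet 0.9902, Silver 0.9503, Green 0.7010, Amber 0.5483, Red 0.5205, Gold 0.2689, Blue 0.0208.
Largest remainders: Violet, Silver, Green, Amber receive the extra seats.
Violet receives 8.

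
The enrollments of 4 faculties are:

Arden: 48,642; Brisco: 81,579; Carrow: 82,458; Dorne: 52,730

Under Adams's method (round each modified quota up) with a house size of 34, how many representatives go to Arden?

6

Standard divisor 265409/34 ≈ 7806.147; standard quotas: Arden 6.231, Brisco 10.451, Carrow 10.563, Dorne 6.755.
Rounding up gives 7, 11, 11, 7 = 36 seats, so the divisor must be adjusted.
With modified divisor 8200: modified quotas Arden 5.932, Brisco 9.949, Carrow 10.056, Dorne 6.430.
Rounding up: Arden 6, Brisco 10, Carrow 11, Dorne 7 (total 34).
Arden receives 6.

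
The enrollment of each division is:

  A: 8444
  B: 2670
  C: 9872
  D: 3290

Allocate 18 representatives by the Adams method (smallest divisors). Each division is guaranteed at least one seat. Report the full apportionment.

Standard divisor 24276/18 ≈ 1348.667; standard quotas: A 6.261, B 1.980, C 7.320, D 2.439.
Rounding up gives 7, 2, 8, 3 = 20 seats, so the divisor must be adjusted.
With modified divisor 1500: modified quotas A 5.629, B 1.780, C 6.581, D 2.193.
Rounding up: A 6, B 2, C 7, D 3 (total 18).

A=6; B=2; C=7; D=3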